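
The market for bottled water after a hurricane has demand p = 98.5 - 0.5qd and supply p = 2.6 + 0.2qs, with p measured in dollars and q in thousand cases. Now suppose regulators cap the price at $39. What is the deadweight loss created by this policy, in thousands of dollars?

0

Rearranging demand gives qd = 197 - 2p; rearranging supply gives qs = 5p - 13. Setting quantity demanded equal to quantity supplied, 197 - 2p = 5p - 13, gives p* = 30 and q* = 137.
The ceiling of 39 is above the equilibrium price 30, so it is not binding; the market clears at p* = 30, q* = 137.
Since the control does not bind, no trades are prevented and deadweight loss is zero.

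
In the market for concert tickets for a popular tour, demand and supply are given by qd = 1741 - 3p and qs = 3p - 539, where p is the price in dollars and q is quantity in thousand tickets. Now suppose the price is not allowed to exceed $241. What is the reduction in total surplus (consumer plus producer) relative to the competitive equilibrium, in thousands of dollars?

Setting quantity demanded equal to quantity supplied, 1741 - 3p = 3p - 539, gives p* = 380 and q* = 601.
Since 241 < 380, the ceiling is binding.
At p = 241: qd = 1741 - 3·241 = 1018 and qs = 3·241 - 539 = 184.
Quantity traded falls to 184. At q = 184 the demand price is (1741 - 184)/3 = 519 and the supply price is (539 + 184)/3 = 241.
Deadweight loss = ½ · (519 - 241) · (601 - 184) = ½ · 278 · 417 = 57963.

57963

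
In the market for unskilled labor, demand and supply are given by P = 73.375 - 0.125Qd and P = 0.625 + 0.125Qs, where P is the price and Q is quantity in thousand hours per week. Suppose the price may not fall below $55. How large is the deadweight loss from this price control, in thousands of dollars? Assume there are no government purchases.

2592

Rearranging demand gives Qd = 587 - 8P; rearranging supply gives Qs = 8P - 5. Without the control the market clears where 587 - 8P = 8P - 5, i.e. P* = 37 and Q* = 291.
Because the floor (55) lies above the market-clearing price, it is binding.
At P = 55: Qd = 587 - 8·55 = 147 and Qs = 8·55 - 5 = 435.
Quantity traded falls to 147. At Q = 147 the demand price is (587 - 147)/8 = 55 and the supply price is (5 + 147)/8 = 19.
Deadweight loss = ½ · (55 - 19) · (291 - 147) = ½ · 36 · 144 = 2592.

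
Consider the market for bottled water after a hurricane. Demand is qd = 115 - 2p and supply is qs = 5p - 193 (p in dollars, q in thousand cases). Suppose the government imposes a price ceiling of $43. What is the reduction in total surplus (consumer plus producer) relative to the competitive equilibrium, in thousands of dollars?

8.75

Without the control the market clears where 115 - 2p = 5p - 193, i.e. p* = 44 and q* = 27.
The ceiling of 43 is below the equilibrium price 44, so it binds.
At p = 43: qd = 115 - 2·43 = 29 and qs = 5·43 - 193 = 22.
Quantity traded falls to 22. At q = 22 the demand price is (115 - 22)/2 = 46.5 and the supply price is (193 + 22)/5 = 43.
Deadweight loss = ½ · (46.5 - 43) · (27 - 22) = ½ · 3.5 · 5 = 8.75.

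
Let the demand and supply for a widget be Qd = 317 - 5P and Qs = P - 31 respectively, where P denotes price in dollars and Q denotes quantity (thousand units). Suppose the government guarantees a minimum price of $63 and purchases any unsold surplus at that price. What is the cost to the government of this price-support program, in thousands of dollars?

Without the control the market clears where 317 - 5P = P - 31, i.e. P* = 58 and Q* = 27.
Because the floor (63) lies above the market-clearing price, it is binding.
At P = 63: Qd = 317 - 5·63 = 2 and Qs = 63 - 31 = 32.
Surplus = Qs - Qd = 30.
Government expenditure = surplus × support price = 30 × 63 = 1890.

1890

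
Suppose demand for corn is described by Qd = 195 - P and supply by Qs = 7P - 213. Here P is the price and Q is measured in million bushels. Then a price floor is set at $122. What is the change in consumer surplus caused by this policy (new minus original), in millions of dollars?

-7703.5

In a free market, 195 - P = 7P - 213 gives the equilibrium P* = 51, Q* = 144.
Because the floor (122) lies above the market-clearing price, it is binding.
At P = 122: Qd = 195 - 122 = 73 and Qs = 7·122 - 213 = 641.
Consumer surplus without the control is ½ · (195 - 51) · 144 = 10368.
With the floor, consumers buy 73 units at 122, so CS = ½ · (195 - 122) · 73 = 2664.5.
Change in consumer surplus = 2664.5 - 10368 = -7703.5.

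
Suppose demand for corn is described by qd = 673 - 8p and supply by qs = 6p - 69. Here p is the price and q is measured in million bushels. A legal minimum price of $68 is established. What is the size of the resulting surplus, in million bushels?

Without the control the market clears where 673 - 8p = 6p - 69, i.e. p* = 53 and q* = 249.
Since 68 > 53, the floor is binding.
At p = 68: qd = 673 - 8·68 = 129 and qs = 6·68 - 69 = 339.
Surplus = qs - qd = 339 - 129 = 210.

210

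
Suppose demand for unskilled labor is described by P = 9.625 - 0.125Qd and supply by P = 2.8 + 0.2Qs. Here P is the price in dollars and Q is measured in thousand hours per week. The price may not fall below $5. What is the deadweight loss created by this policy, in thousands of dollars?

Rearranging demand gives Qd = 77 - 8P; rearranging supply gives Qs = 5P - 14. Equilibrium: 77 - 8P = 5P - 14, so 91 = 13P and P* = 7, Q* = 21.
Since 5 is below P* = 7, the floor does not bind and the free-market outcome prevails.
Since the control does not bind, no trades are prevented and deadweight loss is zero.

0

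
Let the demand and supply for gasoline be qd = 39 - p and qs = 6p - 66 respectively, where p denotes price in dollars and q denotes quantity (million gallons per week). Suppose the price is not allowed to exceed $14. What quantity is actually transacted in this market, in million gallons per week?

In a free market, 39 - p = 6p - 66 gives the equilibrium p* = 15, q* = 24.
Because the ceiling (14) lies below the market-clearing price, it is binding.
At p = 14: qd = 39 - 14 = 25 and qs = 6·14 - 66 = 18.
The quantity actually transacted is the short side, supply: 18.

18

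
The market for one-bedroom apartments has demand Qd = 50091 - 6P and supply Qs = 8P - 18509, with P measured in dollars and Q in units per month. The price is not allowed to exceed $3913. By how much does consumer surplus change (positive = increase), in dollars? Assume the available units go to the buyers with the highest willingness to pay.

7433097

Setting quantity demanded equal to quantity supplied, 50091 - 6P = 8P - 18509, gives P* = 4900 and Q* = 20691.
Since 3913 < 4900, the ceiling is binding.
At P = 3913: Qd = 50091 - 6·3913 = 26613 and Qs = 8·3913 - 18509 = 12795.
Consumer surplus without the control is ½ · (8348.5 - 4900) · 20691 = 35676456.75.
With the ceiling, 12795 units are sold at 3913 (assume they go to the highest-value buyers). The demand price at Q = 12795 is 6216, so CS = ½ · [(8348.5 - 3913) + (6216 - 3913)] · 12795 = 43109553.75.
Change in consumer surplus = 43109553.75 - 35676456.75 = 7433097.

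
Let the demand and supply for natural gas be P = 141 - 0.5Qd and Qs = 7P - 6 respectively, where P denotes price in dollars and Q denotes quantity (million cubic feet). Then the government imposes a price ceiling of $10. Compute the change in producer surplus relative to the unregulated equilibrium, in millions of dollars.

-3102

Rearranging demand gives Qd = 282 - 2P. Equilibrium: 282 - 2P = 7P - 6, so 288 = 9P and P* = 32, Q* = 218.
The ceiling of 10 is below the equilibrium price 32, so it binds.
At P = 10: Qd = 282 - 2·10 = 262 and Qs = 7·10 - 6 = 64.
Producer surplus without the control is ½ · (32 - 6/7) · 218 = 23762/7.
With the ceiling, producers sell 64 units at 10, so PS = ½ · (10 - 6/7) · 64 = 2048/7.
Change in producer surplus = 2048/7 - 23762/7 = -3102.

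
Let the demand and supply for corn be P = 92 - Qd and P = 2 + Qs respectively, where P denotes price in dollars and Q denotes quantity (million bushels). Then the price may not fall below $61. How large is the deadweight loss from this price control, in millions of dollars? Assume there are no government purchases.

196

Rearranging demand gives Qd = 92 - P; rearranging supply gives Qs = P - 2. Setting quantity demanded equal to quantity supplied, 92 - P = P - 2, gives P* = 47 and Q* = 45.
Since 61 > 47, the floor is binding.
At P = 61: Qd = 92 - 61 = 31 and Qs = 61 - 2 = 59.
Quantity traded falls to 31. At Q = 31 the demand price is 92 - 31 = 61 and the supply price is 2 + 31 = 33.
Deadweight loss = ½ · (61 - 33) · (45 - 31) = ½ · 28 · 14 = 196.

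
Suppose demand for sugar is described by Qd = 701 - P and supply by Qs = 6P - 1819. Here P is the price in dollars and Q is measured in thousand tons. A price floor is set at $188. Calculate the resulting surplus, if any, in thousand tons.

0

Equilibrium: 701 - P = 6P - 1819, so 2520 = 7P and P* = 360, Q* = 341.
Since 188 is below P* = 360, the floor does not bind and the free-market outcome prevails.
Since the control does not bind, there is no surplus.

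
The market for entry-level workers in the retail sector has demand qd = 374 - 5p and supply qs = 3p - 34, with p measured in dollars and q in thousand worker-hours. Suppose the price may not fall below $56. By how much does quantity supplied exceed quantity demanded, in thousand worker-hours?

Setting quantity demanded equal to quantity supplied, 374 - 5p = 3p - 34, gives p* = 51 and q* = 119.
The floor of 56 is above the equilibrium price 51, so it binds.
At p = 56: qd = 374 - 5·56 = 94 and qs = 3·56 - 34 = 134.
Surplus = qs - qd = 134 - 94 = 40.

40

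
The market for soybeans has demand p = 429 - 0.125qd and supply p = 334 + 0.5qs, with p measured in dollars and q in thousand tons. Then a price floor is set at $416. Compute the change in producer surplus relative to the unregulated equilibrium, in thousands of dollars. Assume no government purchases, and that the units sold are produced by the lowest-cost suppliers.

Rearranging demand gives qd = 3432 - 8p; rearranging supply gives qs = 2p - 668. Without the control the market clears where 3432 - 8p = 2p - 668, i.e. p* = 410 and q* = 152.
Since 416 > 410, the floor is binding.
At p = 416: qd = 3432 - 8·416 = 104 and qs = 2·416 - 668 = 164.
Producer surplus without the control is ½ · (410 - 334) · 152 = 5776.
With the floor, 104 units are sold at 416. The supply price at q = 104 is 386, so PS = ½ · [(416 - 334) + (416 - 386)] · 104 = 5824.
Change in producer surplus = 5824 - 5776 = 48.

48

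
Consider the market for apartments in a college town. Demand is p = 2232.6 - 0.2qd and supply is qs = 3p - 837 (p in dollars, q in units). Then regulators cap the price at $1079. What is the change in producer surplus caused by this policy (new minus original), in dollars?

-1276261.5

Rearranging demand gives qd = 11163 - 5p. In a free market, 11163 - 5p = 3p - 837 gives the equilibrium p* = 1500, q* = 3663.
The ceiling of 1079 is below the equilibrium price 1500, so it binds.
At p = 1079: qd = 11163 - 5·1079 = 5768 and qs = 3·1079 - 837 = 2400.
Producer surplus without the control is ½ · (1500 - 279) · 3663 = 2236261.5.
With the ceiling, producers sell 2400 units at 1079, so PS = ½ · (1079 - 279) · 2400 = 960000.
Change in producer surplus = 960000 - 2236261.5 = -1276261.5.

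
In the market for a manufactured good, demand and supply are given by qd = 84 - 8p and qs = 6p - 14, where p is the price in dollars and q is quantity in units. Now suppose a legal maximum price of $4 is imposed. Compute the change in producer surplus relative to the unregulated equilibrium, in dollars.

Equilibrium: 84 - 8p = 6p - 14, so 98 = 14p and p* = 7, q* = 28.
The ceiling of 4 is below the equilibrium price 7, so it binds.
At p = 4: qd = 84 - 8·4 = 52 and qs = 6·4 - 14 = 10.
Producer surplus without the control is ½ · (7 - 7/3) · 28 = 196/3.
With the ceiling, producers sell 10 units at 4, so PS = ½ · (4 - 7/3) · 10 = 25/3.
Change in producer surplus = 25/3 - 196/3 = -57.

-57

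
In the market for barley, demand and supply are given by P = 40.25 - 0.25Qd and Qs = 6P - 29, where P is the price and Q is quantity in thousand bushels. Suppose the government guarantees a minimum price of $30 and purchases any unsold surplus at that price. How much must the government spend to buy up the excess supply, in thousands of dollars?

3300

Rearranging demand gives Qd = 161 - 4P. Equilibrium: 161 - 4P = 6P - 29, so 190 = 10P and P* = 19, Q* = 85.
The floor of 30 is above the equilibrium price 19, so it binds.
At P = 30: Qd = 161 - 4·30 = 41 and Qs = 6·30 - 29 = 151.
Surplus = Qs - Qd = 110.
Government expenditure = surplus × support price = 110 × 30 = 3300.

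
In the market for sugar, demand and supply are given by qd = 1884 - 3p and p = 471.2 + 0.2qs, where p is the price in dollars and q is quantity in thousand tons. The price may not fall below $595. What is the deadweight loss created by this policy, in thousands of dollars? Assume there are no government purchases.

10140

Rearranging supply gives qs = 5p - 2356. Equilibrium: 1884 - 3p = 5p - 2356, so 4240 = 8p and p* = 530, q* = 294.
Since 595 > 530, the floor is binding.
At p = 595: qd = 1884 - 3·595 = 99 and qs = 5·595 - 2356 = 619.
Quantity traded falls to 99. At q = 99 the demand price is (1884 - 99)/3 = 595 and the supply price is (2356 + 99)/5 = 491.
Deadweight loss = ½ · (595 - 491) · (294 - 99) = ½ · 104 · 195 = 10140.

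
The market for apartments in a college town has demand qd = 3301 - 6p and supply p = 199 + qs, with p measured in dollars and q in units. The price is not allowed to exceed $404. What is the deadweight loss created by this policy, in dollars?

5376

Rearranging supply gives qs = p - 199. Without the control the market clears where 3301 - 6p = p - 199, i.e. p* = 500 and q* = 301.
The ceiling of 404 is below the equilibrium price 500, so it binds.
At p = 404: qd = 3301 - 6·404 = 877 and qs = 404 - 199 = 205.
Quantity traded falls to 205. At q = 205 the demand price is (3301 - 205)/6 = 516 and the supply price is 199 + 205 = 404.
Deadweight loss = ½ · (516 - 404) · (301 - 205) = ½ · 112 · 96 = 5376.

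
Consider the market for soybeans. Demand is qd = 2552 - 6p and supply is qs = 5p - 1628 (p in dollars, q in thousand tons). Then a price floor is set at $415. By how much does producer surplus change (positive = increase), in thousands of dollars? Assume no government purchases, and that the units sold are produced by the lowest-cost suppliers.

Equilibrium: 2552 - 6p = 5p - 1628, so 4180 = 11p and p* = 380, q* = 272.
Because the floor (415) lies above the market-clearing price, it is binding.
At p = 415: qd = 2552 - 6·415 = 62 and qs = 5·415 - 1628 = 447.
Producer surplus without the control is ½ · (380 - 325.6) · 272 = 7398.4.
With the floor, 62 units are sold at 415. The supply price at q = 62 is 338, so PS = ½ · [(415 - 325.6) + (415 - 338)] · 62 = 5158.4.
Change in producer surplus = 5158.4 - 7398.4 = -2240.

-2240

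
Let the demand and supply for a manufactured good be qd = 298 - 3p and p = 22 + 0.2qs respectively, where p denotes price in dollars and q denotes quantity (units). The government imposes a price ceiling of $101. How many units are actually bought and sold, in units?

Rearranging supply gives qs = 5p - 110. Equilibrium: 298 - 3p = 5p - 110, so 408 = 8p and p* = 51, q* = 145.
Since 101 is above p* = 51, the ceiling does not bind and the free-market outcome prevails.

145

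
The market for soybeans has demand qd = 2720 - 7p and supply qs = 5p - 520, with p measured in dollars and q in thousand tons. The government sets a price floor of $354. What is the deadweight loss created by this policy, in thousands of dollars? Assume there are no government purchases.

59270.4

Without the control the market clears where 2720 - 7p = 5p - 520, i.e. p* = 270 and q* = 830.
Because the floor (354) lies above the market-clearing price, it is binding.
At p = 354: qd = 2720 - 7·354 = 242 and qs = 5·354 - 520 = 1250.
Quantity traded falls to 242. At q = 242 the demand price is (2720 - 242)/7 = 354 and the supply price is (520 + 242)/5 = 152.4.
Deadweight loss = ½ · (354 - 152.4) · (830 - 242) = ½ · 201.6 · 588 = 59270.4.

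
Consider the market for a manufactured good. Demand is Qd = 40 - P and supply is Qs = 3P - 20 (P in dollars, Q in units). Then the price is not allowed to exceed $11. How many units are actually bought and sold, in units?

In a free market, 40 - P = 3P - 20 gives the equilibrium P* = 15, Q* = 25.
Since 11 < 15, the ceiling is binding.
At P = 11: Qd = 40 - 11 = 29 and Qs = 3·11 - 20 = 13.
The quantity actually transacted is the short side, supply: 13.

13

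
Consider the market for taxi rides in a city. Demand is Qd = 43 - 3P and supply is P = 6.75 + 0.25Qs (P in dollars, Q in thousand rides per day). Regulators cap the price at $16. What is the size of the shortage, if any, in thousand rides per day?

Rearranging supply gives Qs = 4P - 27. Equilibrium: 43 - 3P = 4P - 27, so 70 = 7P and P* = 10, Q* = 13.
Since 16 is above P* = 10, the ceiling does not bind and the free-market outcome prevails.
Since the control does not bind, there is no shortage.

0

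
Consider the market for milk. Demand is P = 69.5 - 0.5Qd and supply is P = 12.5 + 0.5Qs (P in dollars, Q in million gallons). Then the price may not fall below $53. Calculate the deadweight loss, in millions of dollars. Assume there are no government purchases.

Rearranging demand gives Qd = 139 - 2P; rearranging supply gives Qs = 2P - 25. Without the control the market clears where 139 - 2P = 2P - 25, i.e. P* = 41 and Q* = 57.
Since 53 > 41, the floor is binding.
At P = 53: Qd = 139 - 2·53 = 33 and Qs = 2·53 - 25 = 81.
Quantity traded falls to 33. At Q = 33 the demand price is (139 - 33)/2 = 53 and the supply price is (25 + 33)/2 = 29.
Deadweight loss = ½ · (53 - 29) · (57 - 33) = ½ · 24 · 24 = 288.

288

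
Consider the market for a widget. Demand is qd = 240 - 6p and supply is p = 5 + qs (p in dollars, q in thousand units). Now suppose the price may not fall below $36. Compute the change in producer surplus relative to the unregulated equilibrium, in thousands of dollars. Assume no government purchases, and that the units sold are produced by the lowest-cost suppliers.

6

Rearranging supply gives qs = p - 5. In a free market, 240 - 6p = p - 5 gives the equilibrium p* = 35, q* = 30.
The floor of 36 is above the equilibrium price 35, so it binds.
At p = 36: qd = 240 - 6·36 = 24 and qs = 36 - 5 = 31.
Producer surplus without the control is ½ · (35 - 5) · 30 = 450.
With the floor, 24 units are sold at 36. The supply price at q = 24 is 29, so PS = ½ · [(36 - 5) + (36 - 29)] · 24 = 456.
Change in producer surplus = 456 - 450 = 6.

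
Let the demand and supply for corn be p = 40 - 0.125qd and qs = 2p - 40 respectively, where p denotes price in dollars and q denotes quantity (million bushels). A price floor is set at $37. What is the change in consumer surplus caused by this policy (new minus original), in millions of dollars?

Rearranging demand gives qd = 320 - 8p. In a free market, 320 - 8p = 2p - 40 gives the equilibrium p* = 36, q* = 32.
Since 37 > 36, the floor is binding.
At p = 37: qd = 320 - 8·37 = 24 and qs = 2·37 - 40 = 34.
Consumer surplus without the control is ½ · (40 - 36) · 32 = 64.
With the floor, consumers buy 24 units at 37, so CS = ½ · (40 - 37) · 24 = 36.
Change in consumer surplus = 36 - 64 = -28.

-28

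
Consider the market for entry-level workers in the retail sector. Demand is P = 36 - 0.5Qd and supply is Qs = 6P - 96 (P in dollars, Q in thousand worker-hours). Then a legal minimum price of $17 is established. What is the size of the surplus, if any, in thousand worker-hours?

0

Rearranging demand gives Qd = 72 - 2P. Setting quantity demanded equal to quantity supplied, 72 - 2P = 6P - 96, gives P* = 21 and Q* = 30.
The floor of 17 is below the equilibrium price 21, so it is not binding; the market clears at P* = 21, Q* = 30.
Since the control does not bind, there is no surplus.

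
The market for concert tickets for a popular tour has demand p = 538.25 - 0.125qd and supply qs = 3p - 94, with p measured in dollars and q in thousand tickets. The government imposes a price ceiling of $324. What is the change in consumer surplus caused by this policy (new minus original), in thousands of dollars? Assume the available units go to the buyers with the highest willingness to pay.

Rearranging demand gives qd = 4306 - 8p. Setting quantity demanded equal to quantity supplied, 4306 - 8p = 3p - 94, gives p* = 400 and q* = 1106.
Since 324 < 400, the ceiling is binding.
At p = 324: qd = 4306 - 8·324 = 1714 and qs = 3·324 - 94 = 878.
Consumer surplus without the control is ½ · (538.25 - 400) · 1106 = 76452.25.
With the ceiling, 878 units are sold at 324 (assume they go to the highest-value buyers). The demand price at q = 878 is 428.5, so CS = ½ · [(538.25 - 324) + (428.5 - 324)] · 878 = 139931.25.
Change in consumer surplus = 139931.25 - 76452.25 = 63479.

63479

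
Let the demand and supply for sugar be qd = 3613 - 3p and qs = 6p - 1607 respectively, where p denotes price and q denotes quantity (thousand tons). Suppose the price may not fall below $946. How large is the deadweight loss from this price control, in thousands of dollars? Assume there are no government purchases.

Equilibrium: 3613 - 3p = 6p - 1607, so 5220 = 9p and p* = 580, q* = 1873.
Because the floor (946) lies above the market-clearing price, it is binding.
At p = 946: qd = 3613 - 3·946 = 775 and qs = 6·946 - 1607 = 4069.
Quantity traded falls to 775. At q = 775 the demand price is (3613 - 775)/3 = 946 and the supply price is (1607 + 775)/6 = 397.
Deadweight loss = ½ · (946 - 397) · (1873 - 775) = ½ · 549 · 1098 = 301401.

301401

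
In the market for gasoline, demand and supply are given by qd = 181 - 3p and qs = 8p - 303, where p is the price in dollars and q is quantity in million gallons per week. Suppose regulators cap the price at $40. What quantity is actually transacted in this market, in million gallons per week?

17

Setting quantity demanded equal to quantity supplied, 181 - 3p = 8p - 303, gives p* = 44 and q* = 49.
The ceiling of 40 is below the equilibrium price 44, so it binds.
At p = 40: qd = 181 - 3·40 = 61 and qs = 8·40 - 303 = 17.
The quantity actually transacted is the short side, supply: 17.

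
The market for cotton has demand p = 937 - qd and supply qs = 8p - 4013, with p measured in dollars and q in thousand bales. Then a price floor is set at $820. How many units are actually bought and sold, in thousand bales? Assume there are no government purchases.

Rearranging demand gives qd = 937 - p. In a free market, 937 - p = 8p - 4013 gives the equilibrium p* = 550, q* = 387.
Since 820 > 550, the floor is binding.
At p = 820: qd = 937 - 820 = 117 and qs = 8·820 - 4013 = 2547.
The quantity actually transacted is the short side, demand: 117.

117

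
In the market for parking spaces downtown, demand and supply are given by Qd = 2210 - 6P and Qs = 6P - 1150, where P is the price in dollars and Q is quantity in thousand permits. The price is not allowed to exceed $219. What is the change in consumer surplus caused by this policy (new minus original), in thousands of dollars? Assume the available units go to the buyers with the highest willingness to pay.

Setting quantity demanded equal to quantity supplied, 2210 - 6P = 6P - 1150, gives P* = 280 and Q* = 530.
Because the ceiling (219) lies below the market-clearing price, it is binding.
At P = 219: Qd = 2210 - 6·219 = 896 and Qs = 6·219 - 1150 = 164.
Consumer surplus without the control is ½ · (1105/3 - 280) · 530 = 70225/3.
With the ceiling, 164 units are sold at 219 (assume they go to the highest-value buyers). The demand price at Q = 164 is 341, so CS = ½ · [(1105/3 - 219) + (341 - 219)] · 164 = 66748/3.
Change in consumer surplus = 66748/3 - 70225/3 = -1159.

-1159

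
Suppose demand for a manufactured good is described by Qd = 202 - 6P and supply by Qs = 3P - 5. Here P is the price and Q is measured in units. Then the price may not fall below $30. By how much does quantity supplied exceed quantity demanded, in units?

63

Setting quantity demanded equal to quantity supplied, 202 - 6P = 3P - 5, gives P* = 23 and Q* = 64.
Since 30 > 23, the floor is binding.
At P = 30: Qd = 202 - 6·30 = 22 and Qs = 3·30 - 5 = 85.
Surplus = Qs - Qd = 85 - 22 = 63.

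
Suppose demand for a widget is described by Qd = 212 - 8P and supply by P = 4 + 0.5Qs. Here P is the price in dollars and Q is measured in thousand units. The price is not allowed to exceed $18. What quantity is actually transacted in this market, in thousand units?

Rearranging supply gives Qs = 2P - 8. In a free market, 212 - 8P = 2P - 8 gives the equilibrium P* = 22, Q* = 36.
Since 18 < 22, the ceiling is binding.
At P = 18: Qd = 212 - 8·18 = 68 and Qs = 2·18 - 8 = 28.
The quantity actually transacted is the short side, supply: 28.

28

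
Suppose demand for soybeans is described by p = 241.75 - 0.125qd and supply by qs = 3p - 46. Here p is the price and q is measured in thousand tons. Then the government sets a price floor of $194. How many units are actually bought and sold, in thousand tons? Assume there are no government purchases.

382

Rearranging demand gives qd = 1934 - 8p. In a free market, 1934 - 8p = 3p - 46 gives the equilibrium p* = 180, q* = 494.
Since 194 > 180, the floor is binding.
At p = 194: qd = 1934 - 8·194 = 382 and qs = 3·194 - 46 = 536.
The quantity actually transacted is the short side, demand: 382.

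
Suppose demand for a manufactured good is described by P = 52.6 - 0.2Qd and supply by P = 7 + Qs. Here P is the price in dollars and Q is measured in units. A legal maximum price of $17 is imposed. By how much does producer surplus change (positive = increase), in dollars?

-672

Rearranging demand gives Qd = 263 - 5P; rearranging supply gives Qs = P - 7. In a free market, 263 - 5P = P - 7 gives the equilibrium P* = 45, Q* = 38.
The ceiling of 17 is below the equilibrium price 45, so it binds.
At P = 17: Qd = 263 - 5·17 = 178 and Qs = 17 - 7 = 10.
Producer surplus without the control is ½ · (45 - 7) · 38 = 722.
With the ceiling, producers sell 10 units at 17, so PS = ½ · (17 - 7) · 10 = 50.
Change in producer surplus = 50 - 722 = -672.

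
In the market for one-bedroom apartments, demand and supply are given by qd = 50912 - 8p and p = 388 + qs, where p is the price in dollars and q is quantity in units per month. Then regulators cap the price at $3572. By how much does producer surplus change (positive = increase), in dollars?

Rearranging supply gives qs = p - 388. In a free market, 50912 - 8p = p - 388 gives the equilibrium p* = 5700, q* = 5312.
Since 3572 < 5700, the ceiling is binding.
At p = 3572: qd = 50912 - 8·3572 = 22336 and qs = 3572 - 388 = 3184.
Producer surplus without the control is ½ · (5700 - 388) · 5312 = 14108672.
With the ceiling, producers sell 3184 units at 3572, so PS = ½ · (3572 - 388) · 3184 = 5068928.
Change in producer surplus = 5068928 - 14108672 = -9039744.

-9039744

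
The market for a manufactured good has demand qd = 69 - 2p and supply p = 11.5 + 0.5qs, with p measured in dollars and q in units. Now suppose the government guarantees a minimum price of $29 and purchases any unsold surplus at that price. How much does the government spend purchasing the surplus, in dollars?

Rearranging supply gives qs = 2p - 23. Setting quantity demanded equal to quantity supplied, 69 - 2p = 2p - 23, gives p* = 23 and q* = 23.
Since 29 > 23, the floor is binding.
At p = 29: qd = 69 - 2·29 = 11 and qs = 2·29 - 23 = 35.
Surplus = qs - qd = 24.
Government expenditure = surplus × support price = 24 × 29 = 696.

696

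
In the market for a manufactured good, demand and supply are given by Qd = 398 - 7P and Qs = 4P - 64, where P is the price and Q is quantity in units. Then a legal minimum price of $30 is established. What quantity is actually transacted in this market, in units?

In a free market, 398 - 7P = 4P - 64 gives the equilibrium P* = 42, Q* = 104.
Since 30 is below P* = 42, the floor does not bind and the free-market outcome prevails.

104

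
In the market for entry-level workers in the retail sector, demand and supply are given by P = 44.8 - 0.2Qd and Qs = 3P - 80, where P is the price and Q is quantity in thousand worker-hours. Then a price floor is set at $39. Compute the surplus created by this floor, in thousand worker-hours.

8

Rearranging demand gives Qd = 224 - 5P. Without the control the market clears where 224 - 5P = 3P - 80, i.e. P* = 38 and Q* = 34.
Since 39 > 38, the floor is binding.
At P = 39: Qd = 224 - 5·39 = 29 and Qs = 3·39 - 80 = 37.
Surplus = Qs - Qd = 37 - 29 = 8.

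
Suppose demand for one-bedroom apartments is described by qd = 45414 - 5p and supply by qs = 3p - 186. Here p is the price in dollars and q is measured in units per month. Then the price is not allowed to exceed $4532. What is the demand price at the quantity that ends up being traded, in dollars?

Setting quantity demanded equal to quantity supplied, 45414 - 5p = 3p - 186, gives p* = 5700 and q* = 16914.
Since 4532 < 5700, the ceiling is binding.
At p = 4532: qd = 45414 - 5·4532 = 22754 and qs = 3·4532 - 186 = 13410.
Only 13410 units reach the market. On the demand curve, the marginal buyer's willingness to pay at q = 13410 is (45414 - 13410)/5 = 6400.8.

6400.8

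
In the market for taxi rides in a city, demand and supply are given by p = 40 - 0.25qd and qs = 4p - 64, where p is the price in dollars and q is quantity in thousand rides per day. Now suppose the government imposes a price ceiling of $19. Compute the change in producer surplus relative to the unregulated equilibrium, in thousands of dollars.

Rearranging demand gives qd = 160 - 4p. Equilibrium: 160 - 4p = 4p - 64, so 224 = 8p and p* = 28, q* = 48.
The ceiling of 19 is below the equilibrium price 28, so it binds.
At p = 19: qd = 160 - 4·19 = 84 and qs = 4·19 - 64 = 12.
Producer surplus without the control is ½ · (28 - 16) · 48 = 288.
With the ceiling, producers sell 12 units at 19, so PS = ½ · (19 - 16) · 12 = 18.
Change in producer surplus = 18 - 288 = -270.

-270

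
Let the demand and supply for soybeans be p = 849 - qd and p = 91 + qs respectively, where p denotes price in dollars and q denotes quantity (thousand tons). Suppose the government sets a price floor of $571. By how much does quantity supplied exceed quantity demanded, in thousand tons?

202

Rearranging demand gives qd = 849 - p; rearranging supply gives qs = p - 91. Setting quantity demanded equal to quantity supplied, 849 - p = p - 91, gives p* = 470 and q* = 379.
Because the floor (571) lies above the market-clearing price, it is binding.
At p = 571: qd = 849 - 571 = 278 and qs = 571 - 91 = 480.
Surplus = qs - qd = 480 - 278 = 202.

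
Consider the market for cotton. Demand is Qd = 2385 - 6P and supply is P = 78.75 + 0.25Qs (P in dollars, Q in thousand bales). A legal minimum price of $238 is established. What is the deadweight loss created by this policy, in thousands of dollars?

Rearranging supply gives Qs = 4P - 315. Equilibrium: 2385 - 6P = 4P - 315, so 2700 = 10P and P* = 270, Q* = 765.
The floor of 238 is below the equilibrium price 270, so it is not binding; the market clears at P* = 270, Q* = 765.
Since the control does not bind, no trades are prevented and deadweight loss is zero.

0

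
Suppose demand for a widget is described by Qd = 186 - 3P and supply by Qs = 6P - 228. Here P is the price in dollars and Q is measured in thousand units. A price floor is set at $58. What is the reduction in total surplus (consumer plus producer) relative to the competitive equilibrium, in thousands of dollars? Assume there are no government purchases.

Equilibrium: 186 - 3P = 6P - 228, so 414 = 9P and P* = 46, Q* = 48.
Since 58 > 46, the floor is binding.
At P = 58: Qd = 186 - 3·58 = 12 and Qs = 6·58 - 228 = 120.
Quantity traded falls to 12. At Q = 12 the demand price is (186 - 12)/3 = 58 and the supply price is (228 + 12)/6 = 40.
Deadweight loss = ½ · (58 - 40) · (48 - 12) = ½ · 18 · 36 = 324.

324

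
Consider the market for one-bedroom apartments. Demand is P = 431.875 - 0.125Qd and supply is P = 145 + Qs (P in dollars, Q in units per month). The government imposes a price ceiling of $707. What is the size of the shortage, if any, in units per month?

0

Rearranging demand gives Qd = 3455 - 8P; rearranging supply gives Qs = P - 145. Equilibrium: 3455 - 8P = P - 145, so 3600 = 9P and P* = 400, Q* = 255.
Since 707 is above P* = 400, the ceiling does not bind and the free-market outcome prevails.
Since the control does not bind, there is no shortage.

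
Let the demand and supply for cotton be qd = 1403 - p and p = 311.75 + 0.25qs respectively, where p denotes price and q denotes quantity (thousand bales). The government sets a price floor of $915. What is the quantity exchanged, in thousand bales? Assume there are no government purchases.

488

Rearranging supply gives qs = 4p - 1247. Without the control the market clears where 1403 - p = 4p - 1247, i.e. p* = 530 and q* = 873.
The floor of 915 is above the equilibrium price 530, so it binds.
At p = 915: qd = 1403 - 915 = 488 and qs = 4·915 - 1247 = 2413.
The quantity actually transacted is the short side, demand: 488.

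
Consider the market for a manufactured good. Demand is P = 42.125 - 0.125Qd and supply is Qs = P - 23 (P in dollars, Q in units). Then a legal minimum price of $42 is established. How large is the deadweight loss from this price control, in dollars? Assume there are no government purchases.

144

Rearranging demand gives Qd = 337 - 8P. Without the control the market clears where 337 - 8P = P - 23, i.e. P* = 40 and Q* = 17.
Since 42 > 40, the floor is binding.
At P = 42: Qd = 337 - 8·42 = 1 and Qs = 42 - 23 = 19.
Quantity traded falls to 1. At Q = 1 the demand price is (337 - 1)/8 = 42 and the supply price is 23 + 1 = 24.
Deadweight loss = ½ · (42 - 24) · (17 - 1) = ½ · 18 · 16 = 144.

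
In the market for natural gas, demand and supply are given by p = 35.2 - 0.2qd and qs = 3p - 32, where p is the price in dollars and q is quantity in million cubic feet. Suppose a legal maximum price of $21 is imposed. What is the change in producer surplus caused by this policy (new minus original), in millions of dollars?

-192.5

Rearranging demand gives qd = 176 - 5p. Setting quantity demanded equal to quantity supplied, 176 - 5p = 3p - 32, gives p* = 26 and q* = 46.
The ceiling of 21 is below the equilibrium price 26, so it binds.
At p = 21: qd = 176 - 5·21 = 71 and qs = 3·21 - 32 = 31.
Producer surplus without the control is ½ · (26 - 32/3) · 46 = 1058/3.
With the ceiling, producers sell 31 units at 21, so PS = ½ · (21 - 32/3) · 31 = 961/6.
Change in producer surplus = 961/6 - 1058/3 = -192.5.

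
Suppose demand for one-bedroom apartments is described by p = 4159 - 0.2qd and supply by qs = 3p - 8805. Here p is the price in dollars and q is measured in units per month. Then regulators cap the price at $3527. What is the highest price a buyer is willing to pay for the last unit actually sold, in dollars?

3803.8

Rearranging demand gives qd = 20795 - 5p. Setting quantity demanded equal to quantity supplied, 20795 - 5p = 3p - 8805, gives p* = 3700 and q* = 2295.
Because the ceiling (3527) lies below the market-clearing price, it is binding.
At p = 3527: qd = 20795 - 5·3527 = 3160 and qs = 3·3527 - 8805 = 1776.
Only 1776 units reach the market. On the demand curve, the marginal buyer's willingness to pay at q = 1776 is (20795 - 1776)/5 = 3803.8.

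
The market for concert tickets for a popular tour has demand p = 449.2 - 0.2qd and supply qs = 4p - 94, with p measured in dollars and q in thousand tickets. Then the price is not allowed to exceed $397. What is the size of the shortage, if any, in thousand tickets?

0

Rearranging demand gives qd = 2246 - 5p. Without the control the market clears where 2246 - 5p = 4p - 94, i.e. p* = 260 and q* = 946.
Since 397 is above p* = 260, the ceiling does not bind and the free-market outcome prevails.
Since the control does not bind, there is no shortage.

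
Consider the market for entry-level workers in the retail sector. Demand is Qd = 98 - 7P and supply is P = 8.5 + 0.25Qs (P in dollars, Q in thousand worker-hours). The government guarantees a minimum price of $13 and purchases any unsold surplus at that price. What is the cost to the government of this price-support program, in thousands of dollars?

Rearranging supply gives Qs = 4P - 34. Setting quantity demanded equal to quantity supplied, 98 - 7P = 4P - 34, gives P* = 12 and Q* = 14.
Since 13 > 12, the floor is binding.
At P = 13: Qd = 98 - 7·13 = 7 and Qs = 4·13 - 34 = 18.
Surplus = Qs - Qd = 11.
Government expenditure = surplus × support price = 11 × 13 = 143.

143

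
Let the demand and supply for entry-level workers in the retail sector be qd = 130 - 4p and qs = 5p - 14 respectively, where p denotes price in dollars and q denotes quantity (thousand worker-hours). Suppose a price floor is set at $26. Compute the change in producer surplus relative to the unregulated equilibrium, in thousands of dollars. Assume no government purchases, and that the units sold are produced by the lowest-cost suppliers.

100

In a free market, 130 - 4p = 5p - 14 gives the equilibrium p* = 16, q* = 66.
Since 26 > 16, the floor is binding.
At p = 26: qd = 130 - 4·26 = 26 and qs = 5·26 - 14 = 116.
Producer surplus without the control is ½ · (16 - 2.8) · 66 = 435.6.
With the floor, 26 units are sold at 26. The supply price at q = 26 is 8, so PS = ½ · [(26 - 2.8) + (26 - 8)] · 26 = 535.6.
Change in producer surplus = 535.6 - 435.6 = 100.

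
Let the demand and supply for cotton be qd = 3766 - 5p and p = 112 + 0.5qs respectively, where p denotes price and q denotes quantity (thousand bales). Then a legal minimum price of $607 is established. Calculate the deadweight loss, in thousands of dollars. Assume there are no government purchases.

11978.75

Rearranging supply gives qs = 2p - 224. Equilibrium: 3766 - 5p = 2p - 224, so 3990 = 7p and p* = 570, q* = 916.
Since 607 > 570, the floor is binding.
At p = 607: qd = 3766 - 5·607 = 731 and qs = 2·607 - 224 = 990.
Quantity traded falls to 731. At q = 731 the demand price is (3766 - 731)/5 = 607 and the supply price is (224 + 731)/2 = 477.5.
Deadweight loss = ½ · (607 - 477.5) · (916 - 731) = ½ · 129.5 · 185 = 11978.75.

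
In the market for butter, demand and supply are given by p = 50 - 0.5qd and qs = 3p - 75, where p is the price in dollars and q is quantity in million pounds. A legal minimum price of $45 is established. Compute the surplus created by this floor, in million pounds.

50

Rearranging demand gives qd = 100 - 2p. In a free market, 100 - 2p = 3p - 75 gives the equilibrium p* = 35, q* = 30.
The floor of 45 is above the equilibrium price 35, so it binds.
At p = 45: qd = 100 - 2·45 = 10 and qs = 3·45 - 75 = 60.
Surplus = qs - qd = 60 - 10 = 50.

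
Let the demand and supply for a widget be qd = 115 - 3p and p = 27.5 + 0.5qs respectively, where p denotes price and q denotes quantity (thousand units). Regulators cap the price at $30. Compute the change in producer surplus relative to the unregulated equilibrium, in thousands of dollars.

-36

Rearranging supply gives qs = 2p - 55. Setting quantity demanded equal to quantity supplied, 115 - 3p = 2p - 55, gives p* = 34 and q* = 13.
Because the ceiling (30) lies below the market-clearing price, it is binding.
At p = 30: qd = 115 - 3·30 = 25 and qs = 2·30 - 55 = 5.
Producer surplus without the control is ½ · (34 - 27.5) · 13 = 42.25.
With the ceiling, producers sell 5 units at 30, so PS = ½ · (30 - 27.5) · 5 = 6.25.
Change in producer surplus = 6.25 - 42.25 = -36.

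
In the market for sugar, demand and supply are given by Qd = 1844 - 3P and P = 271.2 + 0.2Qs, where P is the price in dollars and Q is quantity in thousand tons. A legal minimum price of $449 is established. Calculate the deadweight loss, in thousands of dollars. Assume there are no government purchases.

Rearranging supply gives Qs = 5P - 1356. In a free market, 1844 - 3P = 5P - 1356 gives the equilibrium P* = 400, Q* = 644.
The floor of 449 is above the equilibrium price 400, so it binds.
At P = 449: Qd = 1844 - 3·449 = 497 and Qs = 5·449 - 1356 = 889.
Quantity traded falls to 497. At Q = 497 the demand price is (1844 - 497)/3 = 449 and the supply price is (1356 + 497)/5 = 370.6.
Deadweight loss = ½ · (449 - 370.6) · (644 - 497) = ½ · 78.4 · 147 = 5762.4.

5762.4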